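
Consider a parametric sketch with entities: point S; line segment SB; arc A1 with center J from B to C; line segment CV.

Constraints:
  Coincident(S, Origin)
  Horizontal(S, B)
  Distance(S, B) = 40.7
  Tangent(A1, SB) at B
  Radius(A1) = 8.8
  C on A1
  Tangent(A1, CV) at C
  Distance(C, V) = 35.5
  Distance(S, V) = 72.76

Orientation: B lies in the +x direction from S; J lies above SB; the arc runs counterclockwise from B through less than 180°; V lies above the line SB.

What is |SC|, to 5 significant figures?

49.259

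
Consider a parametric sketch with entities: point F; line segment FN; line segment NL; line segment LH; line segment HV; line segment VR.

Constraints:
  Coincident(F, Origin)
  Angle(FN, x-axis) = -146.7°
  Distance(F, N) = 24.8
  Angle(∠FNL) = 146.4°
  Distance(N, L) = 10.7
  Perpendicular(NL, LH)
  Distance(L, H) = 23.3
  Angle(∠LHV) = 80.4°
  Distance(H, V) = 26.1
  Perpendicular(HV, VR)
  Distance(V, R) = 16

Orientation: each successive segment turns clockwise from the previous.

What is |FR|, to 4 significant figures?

13.42

F is at the origin; FN runs at -146.7° with length 24.8, so N = (-20.73, -13.62). ∠FNL = 146.4° gives NL at 179.7° from the x-axis; with |NL| = 10.7, L = (-31.43, -13.56). The perpendicularity gives LH at right angles to NL, so LH runs at 89.70°; with |LH| = 23.3, H = (-31.31, 9.740). ∠LHV = 80.4° gives HV at -9.900° from the x-axis; with |HV| = 26.1, V = (-5.595, 5.253). HV is perpendicular to VR, so VR runs at -99.90°; with |VR| = 16.0, R = (-8.345, -10.51). Then |FR| = |R − F| = 13.42.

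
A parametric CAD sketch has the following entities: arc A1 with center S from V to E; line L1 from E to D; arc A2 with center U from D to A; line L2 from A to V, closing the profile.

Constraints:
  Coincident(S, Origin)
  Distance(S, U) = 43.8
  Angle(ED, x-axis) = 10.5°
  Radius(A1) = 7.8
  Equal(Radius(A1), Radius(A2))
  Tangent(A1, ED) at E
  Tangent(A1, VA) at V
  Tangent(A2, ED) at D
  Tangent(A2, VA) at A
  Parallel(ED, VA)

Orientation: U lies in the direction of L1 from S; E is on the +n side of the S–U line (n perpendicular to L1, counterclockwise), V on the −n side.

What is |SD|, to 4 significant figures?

44.49

The slot axis is L1's direction at 10.5°, so u = (cos 10.5°, sin 10.5°) = (0.9833, 0.1822) and n = (−sin 10.5°, cos 10.5°) = (-0.1822, 0.9833). S is at the origin and U lies 43.8 along u from S, so U = 43.8·u = (43.07, 7.982). Tangency of A1 to both parallel lines with radius 7.8 puts E and V at S ± 7.8·n: E = (-1.421, 7.669), V = (1.421, -7.669). Equal radii place D and A the same way about U: D = U + 7.8·n = (41.65, 15.65), A = U − 7.8·n = (44.49, 0.3125). Then |SD| = |D − S| = 44.49.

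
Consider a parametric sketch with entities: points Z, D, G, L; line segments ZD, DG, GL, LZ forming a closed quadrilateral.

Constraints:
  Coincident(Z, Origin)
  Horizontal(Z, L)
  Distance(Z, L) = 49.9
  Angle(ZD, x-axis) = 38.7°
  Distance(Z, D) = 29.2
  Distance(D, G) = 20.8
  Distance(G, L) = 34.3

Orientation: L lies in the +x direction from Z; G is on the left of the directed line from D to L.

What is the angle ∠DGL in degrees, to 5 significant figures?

67.729°

Z is at the origin; Z and L share the same y with |ZL| = 49.9 and L in +x, so L = (49.9, 0). ZD runs at 38.7° with |ZD| = 29.2, so D = (22.789, 18.257). G is determined by |DG| = 20.8 and |GL| = 34.3 together: it lies at the intersection of circle(D, 20.8) and circle(L, 34.3). With |DL| = 32.686, the foot of the radical line on DL is 4.9640 from D and the perpendicular offset is √(20.8² − 4.9640²) = 20.199. Taking the left-of-DL solution: G = (38.188, 32.239).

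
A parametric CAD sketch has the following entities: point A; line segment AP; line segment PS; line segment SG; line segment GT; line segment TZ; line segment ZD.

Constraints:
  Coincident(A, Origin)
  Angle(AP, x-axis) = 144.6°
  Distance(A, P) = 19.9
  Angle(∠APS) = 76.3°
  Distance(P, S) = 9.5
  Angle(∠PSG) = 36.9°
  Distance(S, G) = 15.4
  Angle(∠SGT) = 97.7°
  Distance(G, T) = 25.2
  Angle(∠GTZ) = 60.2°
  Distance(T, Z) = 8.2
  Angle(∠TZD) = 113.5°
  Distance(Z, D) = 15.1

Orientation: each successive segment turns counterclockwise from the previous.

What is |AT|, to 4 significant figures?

37.71

A is at the origin; AP runs at 144.6° with length 19.9, so P = (-16.22, 11.53). ∠APS = 76.3° gives PS at -111.7° from the x-axis; with |PS| = 9.5, S = (-19.73, 2.701). ∠PSG = 36.9° gives SG at 31.40° from the x-axis; with |SG| = 15.4, G = (-6.589, 10.72). ∠SGT = 97.7° gives GT at 113.7° from the x-axis; with |GT| = 25.2, T = (-16.72, 33.80). Then |AT| = |T − A| = 37.71.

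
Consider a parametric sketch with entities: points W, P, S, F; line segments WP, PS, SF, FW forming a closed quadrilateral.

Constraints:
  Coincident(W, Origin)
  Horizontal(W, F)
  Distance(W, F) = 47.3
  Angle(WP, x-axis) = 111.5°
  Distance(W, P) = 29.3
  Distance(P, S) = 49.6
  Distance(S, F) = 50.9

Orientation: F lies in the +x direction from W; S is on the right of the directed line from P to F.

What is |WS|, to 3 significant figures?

21.0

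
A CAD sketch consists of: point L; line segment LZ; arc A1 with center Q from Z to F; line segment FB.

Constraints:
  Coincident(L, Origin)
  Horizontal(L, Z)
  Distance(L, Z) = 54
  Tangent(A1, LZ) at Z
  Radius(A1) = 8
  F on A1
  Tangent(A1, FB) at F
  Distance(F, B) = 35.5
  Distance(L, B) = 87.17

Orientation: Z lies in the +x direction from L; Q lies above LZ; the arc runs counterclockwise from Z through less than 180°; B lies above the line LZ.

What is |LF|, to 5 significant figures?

60.659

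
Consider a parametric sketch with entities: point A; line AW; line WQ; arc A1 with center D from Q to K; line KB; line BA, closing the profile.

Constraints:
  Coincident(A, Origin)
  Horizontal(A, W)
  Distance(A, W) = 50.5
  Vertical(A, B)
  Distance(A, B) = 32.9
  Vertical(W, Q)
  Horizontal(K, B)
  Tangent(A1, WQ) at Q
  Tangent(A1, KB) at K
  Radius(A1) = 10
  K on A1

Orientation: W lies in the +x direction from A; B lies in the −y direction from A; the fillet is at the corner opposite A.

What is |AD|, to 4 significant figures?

46.53

A is at the origin; A and W share the same y with |AW| = 50.5 and W on the +x side, so W = (50.50, 0.000). A and B share the same x with |AB| = 32.9 and B on the −y side, so B = (0.000, -32.90). The virtual corner opposite A is at (50.50, -32.90). The tangent condition forces DQ to be normal to WQ and the tangent condition forces DK to be normal to KB, with radius 10.0, so the center D sits 10.0 in from both sides at D = (40.50, -22.90). Then |AD| = |D − A| = 46.53.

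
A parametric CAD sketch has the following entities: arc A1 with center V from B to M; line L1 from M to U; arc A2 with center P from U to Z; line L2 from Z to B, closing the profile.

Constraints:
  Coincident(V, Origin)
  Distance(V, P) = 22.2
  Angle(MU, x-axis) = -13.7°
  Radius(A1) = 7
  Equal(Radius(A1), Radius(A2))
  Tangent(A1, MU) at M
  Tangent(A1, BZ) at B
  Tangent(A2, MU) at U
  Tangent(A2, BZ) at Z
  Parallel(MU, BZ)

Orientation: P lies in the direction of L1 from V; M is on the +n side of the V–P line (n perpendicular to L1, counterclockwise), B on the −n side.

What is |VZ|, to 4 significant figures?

23.28

The slot axis is L1's direction at -13.7°, so u = (cos -13.7°, sin -13.7°) = (0.9715, -0.2368) and n = (−sin -13.7°, cos -13.7°) = (0.2368, 0.9715). V is at the origin and P lies 22.2 along u from V, so P = 22.2·u = (21.57, -5.258). Tangency of A1 to both parallel lines with radius 7.0 puts M and B at V ± 7.0·n: M = (1.658, 6.801), B = (-1.658, -6.801). Equal radii place U and Z the same way about P: U = P + 7.0·n = (23.23, 1.543), Z = P − 7.0·n = (19.91, -12.06). Then |VZ| = |Z − V| = 23.28.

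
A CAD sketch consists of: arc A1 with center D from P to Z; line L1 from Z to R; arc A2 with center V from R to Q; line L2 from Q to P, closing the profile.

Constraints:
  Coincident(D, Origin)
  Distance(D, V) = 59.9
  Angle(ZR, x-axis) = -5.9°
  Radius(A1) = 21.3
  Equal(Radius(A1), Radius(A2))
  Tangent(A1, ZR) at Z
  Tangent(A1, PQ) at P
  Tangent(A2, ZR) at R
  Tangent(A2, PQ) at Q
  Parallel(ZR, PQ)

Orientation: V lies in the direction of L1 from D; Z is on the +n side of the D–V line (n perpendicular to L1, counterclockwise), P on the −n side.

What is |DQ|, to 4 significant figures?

63.57

The slot axis is L1's direction at -5.9°, so u = (cos -5.9°, sin -5.9°) = (0.9947, -0.1028) and n = (−sin -5.9°, cos -5.9°) = (0.1028, 0.9947). D is at the origin and V lies 59.9 along u from D, so V = 59.9·u = (59.58, -6.157). Tangency of A1 to both parallel lines with radius 21.3 puts Z and P at D ± 21.3·n: Z = (2.189, 21.19), P = (-2.189, -21.19). Equal radii place R and Q the same way about V: R = V + 21.3·n = (61.77, 15.03), Q = V − 21.3·n = (57.39, -27.34). Then |DQ| = |Q − D| = 63.57.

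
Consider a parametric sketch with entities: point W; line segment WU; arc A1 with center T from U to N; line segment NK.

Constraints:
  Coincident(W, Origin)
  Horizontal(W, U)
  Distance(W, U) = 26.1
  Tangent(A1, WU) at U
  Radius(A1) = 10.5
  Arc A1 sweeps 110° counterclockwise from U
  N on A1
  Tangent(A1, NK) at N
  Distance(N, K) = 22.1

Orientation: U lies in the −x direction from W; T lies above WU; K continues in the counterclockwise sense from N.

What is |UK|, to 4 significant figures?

34.93

W is at the origin; W and U share the same y with |WU| = 26.1 and U on the −x side, so U = (-26.10, 0.000). The tangent condition forces TU to be normal to WU, so T = U + (0, 10.5) = (-26.10, 10.50). On A1, U sits at bearing -90° from T; a 110° counterclockwise sweep puts N at bearing 20°, so N = T + 10.5·(cos 20°, sin 20°) = (-16.23, 14.09). The tangent condition forces TN to be normal to NK, so NK runs along (−sin 20°, cos 20°); with |NK| = 22.1, K = (-23.79, 34.86). Then |UK| = |K − U| = 34.93.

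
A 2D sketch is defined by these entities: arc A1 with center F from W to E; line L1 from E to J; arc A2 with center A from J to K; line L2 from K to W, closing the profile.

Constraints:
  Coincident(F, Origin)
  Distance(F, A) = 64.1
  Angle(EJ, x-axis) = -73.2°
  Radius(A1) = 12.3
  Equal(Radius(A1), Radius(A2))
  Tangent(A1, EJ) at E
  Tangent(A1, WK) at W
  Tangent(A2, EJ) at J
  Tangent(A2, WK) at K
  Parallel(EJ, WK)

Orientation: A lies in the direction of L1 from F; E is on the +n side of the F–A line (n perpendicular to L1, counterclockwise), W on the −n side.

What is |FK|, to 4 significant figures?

65.27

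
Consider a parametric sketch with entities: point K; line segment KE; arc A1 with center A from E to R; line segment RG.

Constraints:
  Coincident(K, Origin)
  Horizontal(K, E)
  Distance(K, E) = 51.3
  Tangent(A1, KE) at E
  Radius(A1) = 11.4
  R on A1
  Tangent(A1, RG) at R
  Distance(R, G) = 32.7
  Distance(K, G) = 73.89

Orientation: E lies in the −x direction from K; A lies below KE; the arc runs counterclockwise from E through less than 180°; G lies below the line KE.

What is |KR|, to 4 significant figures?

63.91

K is at the origin; KE is horizontal with |KE| = 51.3 and E on the −x side, so E = (-51.30, 0.000). Tangency of A1 to KE means the radius AE is perpendicular to KE, so A = E + (0, -11.4) = (-51.30, -11.40). Since AR ⟂ RG (tangency), |AG| = √(11.4² + 32.7²) = 34.63 regardless of where R sits on A1. So G lies on both circle(K, 73.89) and circle(A, 34.63); the below-KE intersection is G = (-58.38, -45.30). R is the foot of the tangent from G: R = (-62.60, -12.87).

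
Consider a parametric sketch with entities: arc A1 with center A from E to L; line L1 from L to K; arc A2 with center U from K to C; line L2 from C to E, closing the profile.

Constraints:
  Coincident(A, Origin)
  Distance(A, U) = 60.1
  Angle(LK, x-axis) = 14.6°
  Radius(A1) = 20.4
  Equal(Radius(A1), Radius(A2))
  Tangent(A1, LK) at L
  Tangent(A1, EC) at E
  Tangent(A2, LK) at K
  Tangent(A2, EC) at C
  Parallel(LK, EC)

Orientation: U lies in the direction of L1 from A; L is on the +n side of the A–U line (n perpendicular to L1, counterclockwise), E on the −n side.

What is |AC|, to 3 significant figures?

63.5

The slot axis is L1's direction at 14.6°, so u = (cos 14.6°, sin 14.6°) = (0.968, 0.252) and n = (−sin 14.6°, cos 14.6°) = (-0.252, 0.968). A is at the origin and U lies 60.1 along u from A, so U = 60.1·u = (58.2, 15.1). Tangency of A1 to both parallel lines with radius 20.4 puts L and E at A ± 20.4·n: L = (-5.14, 19.7), E = (5.14, -19.7). Equal radii place K and C the same way about U: K = U + 20.4·n = (53.0, 34.9), C = U − 20.4·n = (63.3, -4.59). Then |AC| = |C − A| = 63.5.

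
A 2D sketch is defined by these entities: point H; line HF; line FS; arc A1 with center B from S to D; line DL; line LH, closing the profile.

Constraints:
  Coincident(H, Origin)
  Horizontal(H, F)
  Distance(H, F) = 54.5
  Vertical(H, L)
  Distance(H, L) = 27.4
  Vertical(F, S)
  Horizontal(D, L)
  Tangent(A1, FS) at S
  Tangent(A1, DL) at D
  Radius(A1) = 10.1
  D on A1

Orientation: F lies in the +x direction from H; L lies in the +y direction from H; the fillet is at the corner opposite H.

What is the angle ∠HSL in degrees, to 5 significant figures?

28.110°

The virtual corner opposite H is at (54.500, 27.400). The tangent condition forces BS to be normal to FS and A1 meets DL tangentially, so BD is at right angles to DL, with radius 10.1, so the center B sits 10.1 in from both sides at B = (44.400, 17.300). That places the tangent points at S = (54.500, 17.300) on FS and D = (44.400, 27.400) on DL. Then cos ∠HSL = SH·SL / (|SH||SL|), giving 28.110°.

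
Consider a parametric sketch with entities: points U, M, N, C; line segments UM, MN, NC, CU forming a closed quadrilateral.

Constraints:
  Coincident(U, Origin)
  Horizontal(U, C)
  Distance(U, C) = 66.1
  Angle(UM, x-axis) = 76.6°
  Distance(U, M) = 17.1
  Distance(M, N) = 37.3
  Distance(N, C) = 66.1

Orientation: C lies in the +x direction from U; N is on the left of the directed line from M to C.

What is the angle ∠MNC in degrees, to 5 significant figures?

70.786°

Checks: |MN| = 37.30 ✓; |NC| = 66.10 ✓.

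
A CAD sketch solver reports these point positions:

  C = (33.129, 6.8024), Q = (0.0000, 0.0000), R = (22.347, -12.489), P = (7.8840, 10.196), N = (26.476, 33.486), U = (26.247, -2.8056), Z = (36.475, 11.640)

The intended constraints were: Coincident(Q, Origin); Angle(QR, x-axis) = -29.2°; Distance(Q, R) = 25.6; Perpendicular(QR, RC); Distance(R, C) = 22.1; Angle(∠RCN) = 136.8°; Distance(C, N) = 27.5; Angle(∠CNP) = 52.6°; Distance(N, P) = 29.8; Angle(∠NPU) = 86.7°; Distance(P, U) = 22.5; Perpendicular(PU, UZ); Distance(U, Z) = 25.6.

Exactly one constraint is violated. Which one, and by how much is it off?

Distance(U, Z) = 25.6 — off by 7.90.

Q = (0.00, 0.00) ✓; QR at -29.20° ✓; |QR| = 25.60 ✓; ∠(QR, RC) = 90.00° ✓; |RC| = 22.10 ✓; ∠RCN = 136.8° ✓; |CN| = 27.50 ✓; ∠CNP = 52.60° ✓; |NP| = 29.80 ✓; ∠NPU = 86.70° ✓; |PU| = 22.50 ✓; ∠(PU, UZ) = 90.00° ✓; |UZ| = 17.70 ✗.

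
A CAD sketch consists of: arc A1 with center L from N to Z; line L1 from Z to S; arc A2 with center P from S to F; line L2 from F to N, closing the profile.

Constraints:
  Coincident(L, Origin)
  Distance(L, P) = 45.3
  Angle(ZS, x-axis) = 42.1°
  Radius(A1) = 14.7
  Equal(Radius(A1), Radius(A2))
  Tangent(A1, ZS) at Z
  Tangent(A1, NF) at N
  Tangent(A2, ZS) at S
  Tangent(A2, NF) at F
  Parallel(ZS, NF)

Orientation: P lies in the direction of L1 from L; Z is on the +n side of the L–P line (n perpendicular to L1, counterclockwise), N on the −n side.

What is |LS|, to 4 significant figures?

47.63

The slot axis is L1's direction at 42.1°, so u = (cos 42.1°, sin 42.1°) = (0.7420, 0.6704) and n = (−sin 42.1°, cos 42.1°) = (-0.6704, 0.7420). L is at the origin and P lies 45.3 along u from L, so P = 45.3·u = (33.61, 30.37). Tangency of A1 to both parallel lines with radius 14.7 puts Z and N at L ± 14.7·n: Z = (-9.855, 10.91), N = (9.855, -10.91). Equal radii place S and F the same way about P: S = P + 14.7·n = (23.76, 41.28), F = P − 14.7·n = (43.47, 19.46). Then |LS| = |S − L| = 47.63.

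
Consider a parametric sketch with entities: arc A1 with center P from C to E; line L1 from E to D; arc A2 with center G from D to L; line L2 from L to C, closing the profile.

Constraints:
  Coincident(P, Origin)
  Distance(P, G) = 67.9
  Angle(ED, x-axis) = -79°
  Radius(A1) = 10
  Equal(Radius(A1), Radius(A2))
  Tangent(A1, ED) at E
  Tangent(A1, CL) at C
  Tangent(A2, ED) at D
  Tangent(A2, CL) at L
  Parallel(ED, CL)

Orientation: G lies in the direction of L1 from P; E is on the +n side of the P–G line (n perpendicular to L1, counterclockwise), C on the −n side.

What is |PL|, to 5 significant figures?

68.632

Tangency of A1 to both parallel lines with radius 10.0 puts E and C at P ± 10.0·n: E = (9.8163, 1.9081), C = (-9.8163, -1.9081). Equal radii place D and L the same way about G: D = G + 10.0·n = (22.772, -64.744), L = G − 10.0·n = (3.1397, -68.561). Then |PL| = |L − P| = 68.632.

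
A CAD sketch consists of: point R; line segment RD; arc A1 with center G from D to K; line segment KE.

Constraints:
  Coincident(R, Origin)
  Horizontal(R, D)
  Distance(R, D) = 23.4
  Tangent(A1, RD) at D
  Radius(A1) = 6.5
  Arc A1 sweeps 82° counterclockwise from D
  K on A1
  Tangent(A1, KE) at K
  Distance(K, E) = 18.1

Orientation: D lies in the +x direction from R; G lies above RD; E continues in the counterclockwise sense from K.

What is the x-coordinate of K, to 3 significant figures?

29.8

R is at the origin; RD is horizontal with |RD| = 23.4 and D on the +x side, so D = (23.4, 0.00). A1 meets RD tangentially, so GD is at right angles to RD, so G = D + (0, 6.5) = (23.4, 6.50). On A1, D sits at bearing -90° from G; an 82° counterclockwise sweep puts K at bearing -8°, so K = G + 6.5·(cos -8°, sin -8°) = (29.8, 5.60). So K.x = 29.8.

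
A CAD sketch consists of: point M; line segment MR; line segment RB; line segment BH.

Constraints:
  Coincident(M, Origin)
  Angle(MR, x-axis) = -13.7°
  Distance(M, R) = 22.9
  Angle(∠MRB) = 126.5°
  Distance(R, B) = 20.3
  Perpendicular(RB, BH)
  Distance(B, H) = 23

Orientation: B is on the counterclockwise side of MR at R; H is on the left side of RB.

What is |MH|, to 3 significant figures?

34.2

M is at the origin; MR runs at -13.7° with length 22.9, so R = 22.9·(cos -13.7°, sin -13.7°) = (22.2, -5.42). ∠MRB = 126.5°, so RB runs at -13.7° + (180° − 126.5°) = 39.8° from the x-axis; with |RB| = 20.3, B = R + 20.3·(cos 39.8°, sin 39.8°) = (37.8, 7.57). The perpendicularity gives BH at right angles to RB; with |BH| = 23.0 on the left of RB, H = B + 23.0·(-0.640, 0.768) = (23.1, 25.2). Then |MH| = |H − M| = 34.2.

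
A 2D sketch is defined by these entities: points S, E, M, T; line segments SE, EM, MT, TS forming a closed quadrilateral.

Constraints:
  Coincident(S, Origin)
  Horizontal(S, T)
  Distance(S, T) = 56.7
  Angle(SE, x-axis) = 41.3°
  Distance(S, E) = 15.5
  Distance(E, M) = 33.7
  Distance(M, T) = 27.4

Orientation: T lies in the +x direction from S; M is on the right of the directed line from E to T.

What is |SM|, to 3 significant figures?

37.1

Checks: |EM| = 33.70 ✓; |MT| = 27.40 ✓.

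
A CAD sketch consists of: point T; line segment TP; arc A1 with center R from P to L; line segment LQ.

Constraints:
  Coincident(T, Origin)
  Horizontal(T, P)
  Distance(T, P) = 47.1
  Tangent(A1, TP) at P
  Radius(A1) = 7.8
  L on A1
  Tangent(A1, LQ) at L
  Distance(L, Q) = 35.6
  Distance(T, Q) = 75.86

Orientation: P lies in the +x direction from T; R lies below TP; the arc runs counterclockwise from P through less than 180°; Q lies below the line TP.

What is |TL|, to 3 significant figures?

43.2

T is at the origin; TP is horizontal with |TP| = 47.1 and P on the +x side, so P = (47.1, 0.00). The tangent condition forces RP to be normal to TP, so R = P + (0, -7.8) = (47.1, -7.80). Since RL ⟂ LQ (tangency), |RQ| = √(7.8² + 35.6²) = 36.4 regardless of where L sits on A1. So Q lies on both circle(T, 75.86) and circle(R, 36.4); the below-TP intersection is Q = (64.6, -39.8). L is the foot of the tangent from Q: L = (41.2, -12.9).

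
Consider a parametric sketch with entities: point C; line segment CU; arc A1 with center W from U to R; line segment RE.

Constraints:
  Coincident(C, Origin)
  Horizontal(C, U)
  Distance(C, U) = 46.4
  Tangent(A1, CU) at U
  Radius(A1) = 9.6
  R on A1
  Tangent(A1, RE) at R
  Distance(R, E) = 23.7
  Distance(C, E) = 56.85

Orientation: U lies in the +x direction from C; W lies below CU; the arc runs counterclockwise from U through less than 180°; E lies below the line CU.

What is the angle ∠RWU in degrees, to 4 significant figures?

108.3°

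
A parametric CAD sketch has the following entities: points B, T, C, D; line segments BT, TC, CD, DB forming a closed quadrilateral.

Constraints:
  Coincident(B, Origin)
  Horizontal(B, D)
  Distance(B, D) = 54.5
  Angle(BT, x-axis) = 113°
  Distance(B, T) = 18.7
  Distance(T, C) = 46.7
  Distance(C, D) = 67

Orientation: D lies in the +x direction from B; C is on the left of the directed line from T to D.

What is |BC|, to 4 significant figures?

59.20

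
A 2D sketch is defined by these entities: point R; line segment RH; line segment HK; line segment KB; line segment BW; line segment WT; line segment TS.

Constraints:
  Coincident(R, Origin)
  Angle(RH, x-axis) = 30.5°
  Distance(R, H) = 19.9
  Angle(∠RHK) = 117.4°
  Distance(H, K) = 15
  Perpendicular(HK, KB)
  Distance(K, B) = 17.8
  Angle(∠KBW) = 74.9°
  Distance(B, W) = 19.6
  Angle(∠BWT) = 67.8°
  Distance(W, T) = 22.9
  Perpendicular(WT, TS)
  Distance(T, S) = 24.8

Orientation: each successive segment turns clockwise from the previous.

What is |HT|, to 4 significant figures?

11.38

∠KBW = 74.9° gives BW at 132.8° from the x-axis; with |BW| = 19.6, W = (7.077, 1.431). ∠BWT = 67.8° gives WT at 20.60° from the x-axis; with |WT| = 22.9, T = (28.51, 9.489). Then |HT| = |T − H| = 11.38.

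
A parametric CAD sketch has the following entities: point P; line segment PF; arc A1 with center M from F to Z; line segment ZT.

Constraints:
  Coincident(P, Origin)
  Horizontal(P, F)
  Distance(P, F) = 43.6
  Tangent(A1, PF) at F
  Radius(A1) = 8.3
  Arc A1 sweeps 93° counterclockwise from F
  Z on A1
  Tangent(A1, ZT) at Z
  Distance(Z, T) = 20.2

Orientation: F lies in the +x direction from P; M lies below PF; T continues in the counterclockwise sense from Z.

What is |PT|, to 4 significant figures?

46.46

P is at the origin; PF is horizontal with |PF| = 43.6 and F on the +x side, so F = (43.60, 0.000). The tangent condition forces MF to be normal to PF, so M = F + (0, -8.3) = (43.60, -8.300). On A1, F sits at bearing 90° from M; a 93° counterclockwise sweep puts Z at bearing 183°, so Z = M + 8.3·(cos 183°, sin 183°) = (35.31, -8.734). The tangent condition forces MZ to be normal to ZT, so ZT runs along (−sin 183°, cos 183°); with |ZT| = 20.2, T = (36.37, -28.91). Then |PT| = |T − P| = 46.46.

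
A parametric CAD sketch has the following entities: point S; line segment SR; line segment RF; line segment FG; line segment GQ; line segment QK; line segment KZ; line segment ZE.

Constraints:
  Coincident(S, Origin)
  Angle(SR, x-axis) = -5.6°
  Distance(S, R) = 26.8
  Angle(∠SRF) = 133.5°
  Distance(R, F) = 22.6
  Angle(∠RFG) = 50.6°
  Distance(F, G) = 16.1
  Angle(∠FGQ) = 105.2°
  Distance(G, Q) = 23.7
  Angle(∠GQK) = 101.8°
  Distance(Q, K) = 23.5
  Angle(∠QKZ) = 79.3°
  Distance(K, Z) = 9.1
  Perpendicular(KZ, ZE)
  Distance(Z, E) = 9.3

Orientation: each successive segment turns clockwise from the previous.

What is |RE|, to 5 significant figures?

8.1188

∠QKZ = 79.3° gives KZ at -75.200° from the x-axis; with |KZ| = 9.1, Z = (42.383, 4.3176). The perpendicularity gives ZE at right angles to KZ, so ZE runs at -165.20°; with |ZE| = 9.3, E = (33.391, 1.9419). Then |RE| = |E − R| = 8.1188.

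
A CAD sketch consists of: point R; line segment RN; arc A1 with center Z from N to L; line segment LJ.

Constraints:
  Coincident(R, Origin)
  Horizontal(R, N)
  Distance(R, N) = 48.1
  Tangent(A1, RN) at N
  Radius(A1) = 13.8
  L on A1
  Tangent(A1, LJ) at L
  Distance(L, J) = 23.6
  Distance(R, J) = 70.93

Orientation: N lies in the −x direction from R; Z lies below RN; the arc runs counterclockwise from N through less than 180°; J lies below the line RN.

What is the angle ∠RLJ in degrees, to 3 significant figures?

98.0°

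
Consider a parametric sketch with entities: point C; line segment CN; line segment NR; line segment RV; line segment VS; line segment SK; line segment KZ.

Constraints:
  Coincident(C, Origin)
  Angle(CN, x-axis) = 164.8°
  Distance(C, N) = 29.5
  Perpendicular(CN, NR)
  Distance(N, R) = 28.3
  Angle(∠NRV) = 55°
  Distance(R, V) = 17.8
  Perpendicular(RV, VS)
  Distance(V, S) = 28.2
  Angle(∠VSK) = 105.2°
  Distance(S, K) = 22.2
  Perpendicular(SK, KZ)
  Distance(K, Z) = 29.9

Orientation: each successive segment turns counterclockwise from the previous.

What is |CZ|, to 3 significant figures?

51.9

C is at the origin; CN runs at 164.8° with length 29.5, so N = (-28.5, 7.73). The perpendicularity gives NR at right angles to CN, so NR runs at -105°; with |NR| = 28.3, R = (-35.9, -19.6). ∠NRV = 55.0° gives RV at 19.8° from the x-axis; with |RV| = 17.8, V = (-19.1, -13.5). RV ⟂ VS, so VS runs at 110°; with |VS| = 28.2, S = (-28.7, 13.0). ∠VSK = 105.2° gives SK at -175° from the x-axis; with |SK| = 22.2, K = (-50.8, 11.2). SK is perpendicular to KZ, so KZ runs at -85.4°; with |KZ| = 29.9, Z = (-48.4, -18.6). Then |CZ| = |Z − C| = 51.9.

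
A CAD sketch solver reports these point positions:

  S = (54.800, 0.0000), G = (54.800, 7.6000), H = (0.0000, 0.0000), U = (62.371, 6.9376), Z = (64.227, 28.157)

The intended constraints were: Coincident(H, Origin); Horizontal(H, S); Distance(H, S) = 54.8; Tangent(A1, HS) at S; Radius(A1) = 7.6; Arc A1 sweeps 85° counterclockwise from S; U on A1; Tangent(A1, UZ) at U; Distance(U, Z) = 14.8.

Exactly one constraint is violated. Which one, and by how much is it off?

Distance(U, Z) = 14.8 — off by 6.50.

H = (0.00, 0.00) ✓; H.y = 0.00, S.y = 0.00 ✓; |HS| = 54.80 ✓; ∠(GS, SH) = 90.00° ✓; |GS| = 7.600 ✓; bearing(G→U) − bearing(G→S) = 85.00° ✓; |GU| = 7.600 ✓; ∠(GU, UZ) = 90.00° ✓; |UZ| = 21.30 ✗.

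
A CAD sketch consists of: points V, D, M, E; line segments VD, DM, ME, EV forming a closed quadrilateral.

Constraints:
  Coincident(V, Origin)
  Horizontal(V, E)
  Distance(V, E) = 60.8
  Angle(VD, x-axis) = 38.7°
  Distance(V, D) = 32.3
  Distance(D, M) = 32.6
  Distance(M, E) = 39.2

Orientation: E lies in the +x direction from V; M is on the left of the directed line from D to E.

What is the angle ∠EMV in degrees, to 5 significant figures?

66.291°

V is at the origin; VE is horizontal with |VE| = 60.8 and E in +x, so E = (60.8, 0). VD runs at 38.7° with |VD| = 32.3, so D = (25.208, 20.195). M is determined by |DM| = 32.6 and |ME| = 39.2 together: it lies at the intersection of circle(D, 32.6) and circle(E, 39.2). With |DE| = 40.922, the foot of the radical line on DE is 14.671 from D and the perpendicular offset is √(32.6² − 14.671²) = 29.112. Taking the left-of-DE solution: M = (52.335, 38.275).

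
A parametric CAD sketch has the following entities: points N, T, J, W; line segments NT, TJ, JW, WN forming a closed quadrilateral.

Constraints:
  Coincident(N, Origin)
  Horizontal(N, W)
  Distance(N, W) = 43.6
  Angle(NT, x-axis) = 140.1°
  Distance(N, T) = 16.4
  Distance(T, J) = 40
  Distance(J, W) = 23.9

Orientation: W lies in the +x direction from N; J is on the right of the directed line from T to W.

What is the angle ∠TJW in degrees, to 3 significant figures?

125°

N is at the origin; N and W share the same y with |NW| = 43.6 and W in +x, so W = (43.6, 0). NT runs at 140.1° with |NT| = 16.4, so T = (-12.6, 10.5). J is determined by |TJ| = 40.0 and |JW| = 23.9 together: it lies at the intersection of circle(T, 40.0) and circle(W, 23.9). With |TW| = 57.2, the foot of the radical line on TW is 37.6 from T and the perpendicular offset is √(40.0² − 37.6²) = 13.7. Taking the right-of-TW solution: J = (21.8, -9.87).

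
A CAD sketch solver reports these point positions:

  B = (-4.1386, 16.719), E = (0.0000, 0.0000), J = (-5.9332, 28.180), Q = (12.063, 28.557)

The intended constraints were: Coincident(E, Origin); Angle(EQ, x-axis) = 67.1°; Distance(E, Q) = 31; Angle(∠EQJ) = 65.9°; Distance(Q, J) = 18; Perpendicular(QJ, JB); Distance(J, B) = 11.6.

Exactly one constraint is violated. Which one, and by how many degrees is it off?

Perpendicular(QJ, JB) — off by 7.70°.

E = (0.00, 0.00) ✓; EQ at 67.10° ✓; |EQ| = 31.00 ✓; ∠EQJ = 65.90° ✓; |QJ| = 18.00 ✓; ∠(QJ, JB) = 97.70° ✗; |JB| = 11.60 ✓.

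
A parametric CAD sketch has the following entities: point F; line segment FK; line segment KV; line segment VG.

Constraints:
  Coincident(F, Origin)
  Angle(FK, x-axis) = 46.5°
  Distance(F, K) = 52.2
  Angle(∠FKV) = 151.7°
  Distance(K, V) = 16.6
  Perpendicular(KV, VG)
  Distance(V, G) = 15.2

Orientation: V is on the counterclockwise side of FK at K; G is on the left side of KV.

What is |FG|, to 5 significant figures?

63.285

F is at the origin; FK runs at 46.5° with length 52.2, so K = 52.2·(cos 46.5°, sin 46.5°) = (35.932, 37.865). ∠FKV = 151.7°, so KV runs at 46.5° + (180° − 151.7°) = 74.800° from the x-axis; with |KV| = 16.6, V = K + 16.6·(cos 74.800°, sin 74.800°) = (40.284, 53.884). KV ⟂ VG; with |VG| = 15.2 on the left of KV, G = V + 15.2·(-0.96502, 0.26219) = (25.616, 57.869). Then |FG| = |G − F| = 63.285.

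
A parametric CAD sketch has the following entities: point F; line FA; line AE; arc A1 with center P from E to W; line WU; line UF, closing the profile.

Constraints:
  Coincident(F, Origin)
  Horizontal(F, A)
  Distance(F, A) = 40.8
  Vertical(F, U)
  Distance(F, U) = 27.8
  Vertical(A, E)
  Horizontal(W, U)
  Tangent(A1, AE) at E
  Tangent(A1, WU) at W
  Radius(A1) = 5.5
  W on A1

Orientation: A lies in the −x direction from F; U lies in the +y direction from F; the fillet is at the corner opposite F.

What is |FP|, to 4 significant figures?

41.75

FU is vertical with |FU| = 27.8 and U on the +y side, so U = (0.000, 27.80). The virtual corner opposite F is at (-40.80, 27.80). The tangent condition forces PE to be normal to AE and tangency of A1 to WU means the radius PW is perpendicular to WU, with radius 5.5, so the center P sits 5.5 in from both sides at P = (-35.30, 22.30). Then |FP| = |P − F| = 41.75.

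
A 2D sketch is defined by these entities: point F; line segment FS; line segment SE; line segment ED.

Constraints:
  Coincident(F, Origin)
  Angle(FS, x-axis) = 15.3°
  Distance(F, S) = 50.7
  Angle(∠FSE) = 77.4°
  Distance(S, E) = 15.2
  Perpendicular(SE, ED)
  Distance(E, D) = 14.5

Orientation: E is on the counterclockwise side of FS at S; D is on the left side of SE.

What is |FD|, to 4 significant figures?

35.22

F is at the origin; FS runs at 15.3° with length 50.7, so S = 50.7·(cos 15.3°, sin 15.3°) = (48.90, 13.38). ∠FSE = 77.4°, so SE runs at 15.3° + (180° − 77.4°) = 117.9° from the x-axis; with |SE| = 15.2, E = S + 15.2·(cos 117.9°, sin 117.9°) = (41.79, 26.81). SE ⟂ ED; with |ED| = 14.5 on the left of SE, D = E + 14.5·(-0.8838, -0.4679) = (28.98, 20.03). Then |FD| = |D − F| = 35.22.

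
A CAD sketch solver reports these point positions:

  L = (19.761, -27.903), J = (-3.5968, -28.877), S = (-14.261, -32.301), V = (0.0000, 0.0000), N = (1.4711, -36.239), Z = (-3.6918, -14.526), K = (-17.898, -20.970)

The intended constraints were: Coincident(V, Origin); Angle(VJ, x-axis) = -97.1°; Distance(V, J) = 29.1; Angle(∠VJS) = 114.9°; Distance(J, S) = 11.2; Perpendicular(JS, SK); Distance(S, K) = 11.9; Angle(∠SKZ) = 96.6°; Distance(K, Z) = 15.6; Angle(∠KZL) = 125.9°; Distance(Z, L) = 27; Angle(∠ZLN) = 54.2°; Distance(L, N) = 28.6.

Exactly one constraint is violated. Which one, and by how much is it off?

Distance(L, N) = 28.6 — off by 8.50.

V = (0.00, 0.00) ✓; VJ at -97.10° ✓; |VJ| = 29.10 ✓; ∠VJS = 114.9° ✓; |JS| = 11.20 ✓; ∠(JS, SK) = 90.01° ✓; |SK| = 11.90 ✓; ∠SKZ = 96.60° ✓; |KZ| = 15.60 ✓; ∠KZL = 125.9° ✓; |ZL| = 27.00 ✓; ∠ZLN = 54.20° ✓; |LN| = 20.10 ✗.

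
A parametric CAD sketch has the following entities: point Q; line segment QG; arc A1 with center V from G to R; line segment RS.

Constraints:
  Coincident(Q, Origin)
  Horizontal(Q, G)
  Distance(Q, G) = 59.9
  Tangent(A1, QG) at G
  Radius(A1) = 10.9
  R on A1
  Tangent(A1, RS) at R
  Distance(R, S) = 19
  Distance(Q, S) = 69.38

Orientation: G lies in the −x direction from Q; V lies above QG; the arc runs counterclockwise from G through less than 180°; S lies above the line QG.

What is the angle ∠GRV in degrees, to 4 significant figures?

28.44°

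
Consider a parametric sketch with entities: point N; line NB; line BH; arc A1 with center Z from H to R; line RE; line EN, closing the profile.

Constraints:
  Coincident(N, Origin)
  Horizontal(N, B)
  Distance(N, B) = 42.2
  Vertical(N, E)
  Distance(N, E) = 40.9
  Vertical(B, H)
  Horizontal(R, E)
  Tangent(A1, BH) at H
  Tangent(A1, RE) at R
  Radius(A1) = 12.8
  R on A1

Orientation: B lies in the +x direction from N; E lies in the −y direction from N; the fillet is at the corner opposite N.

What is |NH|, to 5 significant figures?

50.700

N is at the origin; NB is horizontal with |NB| = 42.2 and B on the +x side, so B = (42.200, 0.0000). N and E share the same x with |NE| = 40.9 and E on the −y side, so E = (0.0000, -40.900). The virtual corner opposite N is at (42.200, -40.900). Since A1 is tangent to BH there, ZH ⟂ BH and tangency of A1 to RE means the radius ZR is perpendicular to RE, with radius 12.8, so the center Z sits 12.8 in from both sides at Z = (29.400, -28.100). That places the tangent points at H = (42.200, -28.100) on BH and R = (29.400, -40.900) on RE. Then |NH| = |H − N| = 50.700.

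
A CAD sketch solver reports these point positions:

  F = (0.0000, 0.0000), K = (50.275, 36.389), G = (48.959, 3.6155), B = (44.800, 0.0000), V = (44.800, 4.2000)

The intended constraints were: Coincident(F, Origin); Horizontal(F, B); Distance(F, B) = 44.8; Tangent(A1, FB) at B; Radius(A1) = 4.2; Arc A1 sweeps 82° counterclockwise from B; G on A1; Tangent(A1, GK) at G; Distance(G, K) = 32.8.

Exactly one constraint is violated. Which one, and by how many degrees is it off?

Tangent(A1, GK) at G — off by 5.70°.

F = (0.00, 0.00) ✓; F.y = 0.00, B.y = 0.00 ✓; |FB| = 44.80 ✓; ∠(VB, BF) = 90.00° ✓; |VB| = 4.200 ✓; bearing(V→G) − bearing(V→B) = 82.00° ✓; |VG| = 4.200 ✓; ∠(VG, GK) = 84.30° ✗; |GK| = 32.80 ✓.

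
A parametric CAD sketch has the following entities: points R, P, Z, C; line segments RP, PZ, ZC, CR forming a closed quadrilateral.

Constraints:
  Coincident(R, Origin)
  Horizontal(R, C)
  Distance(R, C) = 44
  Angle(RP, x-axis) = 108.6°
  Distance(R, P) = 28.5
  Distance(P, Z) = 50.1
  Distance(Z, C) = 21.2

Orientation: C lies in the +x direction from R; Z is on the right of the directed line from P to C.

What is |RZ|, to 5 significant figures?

26.877

R is at the origin; RC is horizontal with |RC| = 44.0 and C in +x, so C = (44.0, 0). RP runs at 108.6° with |RP| = 28.5, so P = (-9.0903, 27.011). Z is determined by |PZ| = 50.1 and |ZC| = 21.2 together: it lies at the intersection of circle(P, 50.1) and circle(C, 21.2). With |PC| = 59.567, the foot of the radical line on PC is 47.080 from P and the perpendicular offset is √(50.1² − 47.080²) = 17.132. Taking the right-of-PC solution: Z = (25.102, -9.6071).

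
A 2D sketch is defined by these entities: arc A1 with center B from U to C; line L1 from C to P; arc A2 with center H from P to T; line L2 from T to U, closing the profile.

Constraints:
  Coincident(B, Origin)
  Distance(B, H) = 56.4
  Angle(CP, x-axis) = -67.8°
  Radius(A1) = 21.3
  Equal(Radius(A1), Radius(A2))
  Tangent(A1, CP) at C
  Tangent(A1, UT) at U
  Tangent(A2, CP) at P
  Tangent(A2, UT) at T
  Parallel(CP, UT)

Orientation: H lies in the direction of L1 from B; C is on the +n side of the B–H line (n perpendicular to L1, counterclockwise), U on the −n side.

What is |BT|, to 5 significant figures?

60.288

The slot axis is L1's direction at -67.8°, so u = (cos -67.8°, sin -67.8°) = (0.37784, -0.92587) and n = (−sin -67.8°, cos -67.8°) = (0.92587, 0.37784). B is at the origin and H lies 56.4 along u from B, so H = 56.4·u = (21.310, -52.219). Tangency of A1 to both parallel lines with radius 21.3 puts C and U at B ± 21.3·n: C = (19.721, 8.0480), U = (-19.721, -8.0480). Equal radii place P and T the same way about H: P = H + 21.3·n = (41.031, -44.171), T = H − 21.3·n = (1.5892, -60.267). Then |BT| = |T − B| = 60.288.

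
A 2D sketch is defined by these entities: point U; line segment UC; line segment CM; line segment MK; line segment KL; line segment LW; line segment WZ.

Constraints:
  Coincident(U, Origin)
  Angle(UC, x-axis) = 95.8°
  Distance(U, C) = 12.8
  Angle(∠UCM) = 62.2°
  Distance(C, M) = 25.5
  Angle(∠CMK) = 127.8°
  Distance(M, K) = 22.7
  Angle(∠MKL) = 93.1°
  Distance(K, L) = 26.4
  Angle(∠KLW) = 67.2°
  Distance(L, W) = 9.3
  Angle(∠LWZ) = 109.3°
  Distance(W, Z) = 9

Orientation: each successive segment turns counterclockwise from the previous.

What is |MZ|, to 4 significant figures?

20.99

∠KLW = 67.2° gives LW at 105.5° from the x-axis; with |LW| = 9.3, W = (-0.4948, -18.41). ∠LWZ = 109.3° gives WZ at 176.2° from the x-axis; with |WZ| = 9.0, Z = (-9.475, -17.81). Then |MZ| = |Z − M| = 20.99.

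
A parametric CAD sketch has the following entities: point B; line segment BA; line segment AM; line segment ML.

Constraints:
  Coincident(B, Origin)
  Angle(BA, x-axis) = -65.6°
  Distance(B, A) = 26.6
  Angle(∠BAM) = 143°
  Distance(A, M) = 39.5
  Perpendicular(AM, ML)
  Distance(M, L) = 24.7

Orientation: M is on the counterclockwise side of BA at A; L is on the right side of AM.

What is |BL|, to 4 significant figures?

73.12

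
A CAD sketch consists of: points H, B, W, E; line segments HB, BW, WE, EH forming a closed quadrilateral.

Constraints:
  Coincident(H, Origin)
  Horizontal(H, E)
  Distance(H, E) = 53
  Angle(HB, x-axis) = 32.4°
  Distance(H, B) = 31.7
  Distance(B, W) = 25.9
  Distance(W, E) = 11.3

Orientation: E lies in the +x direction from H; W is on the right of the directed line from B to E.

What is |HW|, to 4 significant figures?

42.49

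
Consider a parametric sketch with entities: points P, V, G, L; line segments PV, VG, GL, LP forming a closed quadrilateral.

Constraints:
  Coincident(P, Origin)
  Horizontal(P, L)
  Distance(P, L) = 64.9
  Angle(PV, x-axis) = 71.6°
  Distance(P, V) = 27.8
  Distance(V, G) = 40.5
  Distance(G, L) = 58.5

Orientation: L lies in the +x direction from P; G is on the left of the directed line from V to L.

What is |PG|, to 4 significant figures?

65.90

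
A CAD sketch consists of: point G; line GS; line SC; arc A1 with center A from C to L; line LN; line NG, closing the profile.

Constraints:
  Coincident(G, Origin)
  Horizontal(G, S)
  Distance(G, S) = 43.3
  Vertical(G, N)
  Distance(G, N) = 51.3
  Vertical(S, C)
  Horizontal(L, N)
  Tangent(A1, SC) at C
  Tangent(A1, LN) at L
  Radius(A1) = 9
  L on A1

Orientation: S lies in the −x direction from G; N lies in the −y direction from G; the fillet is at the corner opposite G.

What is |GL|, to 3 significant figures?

61.7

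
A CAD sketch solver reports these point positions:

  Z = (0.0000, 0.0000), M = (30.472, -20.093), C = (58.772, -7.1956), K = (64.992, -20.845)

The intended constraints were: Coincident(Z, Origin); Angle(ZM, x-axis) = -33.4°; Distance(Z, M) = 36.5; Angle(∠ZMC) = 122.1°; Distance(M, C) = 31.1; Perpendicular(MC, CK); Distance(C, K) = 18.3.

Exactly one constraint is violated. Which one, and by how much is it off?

Distance(C, K) = 18.3 — off by 3.30.

Z = (0.00, 0.00) ✓; ZM at -33.40° ✓; |ZM| = 36.50 ✓; ∠ZMC = 122.1° ✓; |MC| = 31.10 ✓; ∠(MC, CK) = 90.00° ✓; |CK| = 15.00 ✗.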